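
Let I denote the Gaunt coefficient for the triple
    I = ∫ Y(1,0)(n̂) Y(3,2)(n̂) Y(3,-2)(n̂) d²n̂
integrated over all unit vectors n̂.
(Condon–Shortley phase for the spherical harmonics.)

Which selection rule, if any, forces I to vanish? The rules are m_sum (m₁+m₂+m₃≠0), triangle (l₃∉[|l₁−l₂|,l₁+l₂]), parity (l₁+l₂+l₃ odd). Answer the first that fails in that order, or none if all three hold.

parity

m₁+m₂+m₃ = 0 + 2 − 2 = 0  ✓
triangle: |1−3|=2 ≤ l₃=3 ≤ 1+3=4  ✓
parity: l₁+l₂+l₃ = 7 is odd  ✗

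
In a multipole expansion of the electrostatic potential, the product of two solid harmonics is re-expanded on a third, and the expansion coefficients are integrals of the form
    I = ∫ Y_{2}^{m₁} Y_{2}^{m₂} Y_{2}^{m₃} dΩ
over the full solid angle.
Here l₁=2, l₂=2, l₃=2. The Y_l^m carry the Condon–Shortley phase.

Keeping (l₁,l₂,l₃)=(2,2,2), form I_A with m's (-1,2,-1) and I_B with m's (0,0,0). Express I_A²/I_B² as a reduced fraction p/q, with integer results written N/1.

3/2

Shared (l₁,l₂,l₃)=(2,2,2): N and (l;000)² cancel in I_A²/I_B².
A: Δ = 2!·2!·2!/7! = 1/630; Racah Σ t=2..2: t=2:+1/4 = 1/4; ⇒ 3j(2 2 2; -1 2 -1)² = 3/35, sgn -1
B: Δ = 2!·2!·2!/7! = 1/630; Racah Σ t=0..2: t=0:+1/8 t=1:−1/1 t=2:+1/8 = -3/4; ⇒ 3j(2 2 2; 0 0 0)² = 2/35, sgn -1
I_A²/I_B² = (3/35)/(2/35) = 3/2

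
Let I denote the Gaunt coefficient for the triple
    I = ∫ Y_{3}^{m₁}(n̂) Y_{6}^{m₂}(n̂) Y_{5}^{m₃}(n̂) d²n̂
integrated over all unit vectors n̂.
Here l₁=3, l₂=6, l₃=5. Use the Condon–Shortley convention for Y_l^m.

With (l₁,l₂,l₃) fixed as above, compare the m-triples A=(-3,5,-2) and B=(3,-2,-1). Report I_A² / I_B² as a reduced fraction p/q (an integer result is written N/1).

l's match ⇒ only the (l;m) 3-j factors differ between A and B.
A: triangle coeff Δ(3,6,5) = 1/675675; Σ_t [4,4]: t=4:+1/241920 = 1/241920; (3j)²=2/91 [(3 6 5; -3 5 -2)], sign=-1
B: triangle coeff Δ(3,6,5) = 1/675675; Σ_t [0,0]: t=0:+1/27648 = 1/27648; (3j)²=10/429 [(3 6 5; 3 -2 -1)], sign=+1
I_A²/I_B² = (2/91)/(10/429) = 33/35

33/35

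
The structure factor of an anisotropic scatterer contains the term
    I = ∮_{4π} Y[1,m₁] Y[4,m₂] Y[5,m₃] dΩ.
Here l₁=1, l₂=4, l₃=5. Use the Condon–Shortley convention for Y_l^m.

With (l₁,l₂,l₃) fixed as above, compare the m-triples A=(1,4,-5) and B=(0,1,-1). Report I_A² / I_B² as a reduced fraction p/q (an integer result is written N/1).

l's match ⇒ only the (l;m) 3-j factors differ between A and B.
A: triangle coeff Δ(1,4,5) = 1/495; Σ_t [0,0]: t=0:+1/80640 = 1/80640; (3j)²=1/11 [(1 4 5; 1 4 -5)], sign=+1
B: triangle coeff Δ(1,4,5) = 1/495; Σ_t [0,0]: t=0:+1/720 = 1/720; (3j)²=8/165 [(1 4 5; 0 1 -1)], sign=+1
I_A²/I_B² = (1/11)/(8/165) = 15/8

15/8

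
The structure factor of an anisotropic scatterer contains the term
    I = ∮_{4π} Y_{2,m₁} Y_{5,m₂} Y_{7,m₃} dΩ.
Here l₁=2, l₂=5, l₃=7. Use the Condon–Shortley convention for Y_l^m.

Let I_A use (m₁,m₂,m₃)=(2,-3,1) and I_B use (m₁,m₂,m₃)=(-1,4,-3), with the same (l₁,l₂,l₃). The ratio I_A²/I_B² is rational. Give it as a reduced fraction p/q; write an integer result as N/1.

3/8

Shared (l₁,l₂,l₃)=(2,5,7): N and (l;000)² cancel in I_A²/I_B².
A: Δ = 0!·4!·10!/15! = 1/15015; Racah Σ t=0..0: t=0:+1/1935360 = 1/1935360; ⇒ 3j(2 5 7; 2 -3 1)² = 1/1001, sgn +1
B: Δ = 0!·4!·10!/15! = 1/15015; Racah Σ t=0..0: t=0:+1/2177280 = 1/2177280; ⇒ 3j(2 5 7; -1 4 -3)² = 8/3003, sgn +1
I_A²/I_B² = (1/1001)/(8/3003) = 3/8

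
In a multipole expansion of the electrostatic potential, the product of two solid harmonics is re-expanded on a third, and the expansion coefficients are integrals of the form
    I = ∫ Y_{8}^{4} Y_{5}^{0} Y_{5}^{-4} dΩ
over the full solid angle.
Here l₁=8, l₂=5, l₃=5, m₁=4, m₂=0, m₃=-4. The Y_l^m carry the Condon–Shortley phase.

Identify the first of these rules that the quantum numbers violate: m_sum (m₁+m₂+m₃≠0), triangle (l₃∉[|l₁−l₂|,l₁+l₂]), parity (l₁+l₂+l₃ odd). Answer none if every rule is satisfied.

Σmᵢ = 0  ✓
l₃∈[|l₁−l₂|,l₁+l₂]=[3,13], have l₃=5  ✓
Σlᵢ = 18 ⇒ even  ✓

none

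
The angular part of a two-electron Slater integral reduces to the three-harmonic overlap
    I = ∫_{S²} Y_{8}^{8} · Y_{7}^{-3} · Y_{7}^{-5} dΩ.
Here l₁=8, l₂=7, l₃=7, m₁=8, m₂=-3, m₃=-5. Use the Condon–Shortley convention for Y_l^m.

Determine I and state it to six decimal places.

-0.154479

Checks pass: Σm=0; 22 even; l₃=7∈[1,15].
(2·8+1)(2·7+1)(2·7+1) = 3825
Δ: 8! 8! 6! / 23! → 1/22086194130
sum: t=1:−1/18289152000 t=2:+1/248832000 t=3:−1/24883200 t=4:+1/11943936 t=5:−1/24883200 t=6:+1/248832000 t=7:−1/18289152000 = 11/975421440
3j²(8 7 7; 0 0 0) = Δ·Π!·Σ² = 1750/289731  (sign -1)
sum: t=0:+1/78033715200 = 1/78033715200
3j²(8 7 7; 8 -3 -5) = Δ·Π!·Σ² = 675/52003  (sign +1)
combine: 4πI² = 3825·1750/289731·675/52003 = 12656250/42204149
take √, sign -1: I = -0.15447920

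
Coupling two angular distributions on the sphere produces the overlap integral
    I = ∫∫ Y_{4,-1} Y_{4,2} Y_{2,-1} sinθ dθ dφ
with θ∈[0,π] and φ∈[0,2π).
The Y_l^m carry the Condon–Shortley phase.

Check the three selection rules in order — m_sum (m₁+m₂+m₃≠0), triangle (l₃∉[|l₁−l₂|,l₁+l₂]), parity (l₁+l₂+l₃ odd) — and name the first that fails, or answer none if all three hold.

none

Σmᵢ = 0  ✓
l₃∈[|l₁−l₂|,l₁+l₂]=[0,8], have l₃=2  ✓
Σlᵢ = 10 ⇒ even  ✓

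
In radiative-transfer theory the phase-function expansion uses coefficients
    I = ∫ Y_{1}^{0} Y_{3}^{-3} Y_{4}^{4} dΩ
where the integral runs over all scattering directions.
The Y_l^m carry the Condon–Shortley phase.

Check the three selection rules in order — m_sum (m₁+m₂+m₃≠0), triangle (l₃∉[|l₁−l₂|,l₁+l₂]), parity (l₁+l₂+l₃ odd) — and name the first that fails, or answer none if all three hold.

Σmᵢ = 1  ✗
l₃∈[|l₁−l₂|,l₁+l₂]=[2,4], have l₃=4
Σlᵢ = 8 ⇒ even

m_sum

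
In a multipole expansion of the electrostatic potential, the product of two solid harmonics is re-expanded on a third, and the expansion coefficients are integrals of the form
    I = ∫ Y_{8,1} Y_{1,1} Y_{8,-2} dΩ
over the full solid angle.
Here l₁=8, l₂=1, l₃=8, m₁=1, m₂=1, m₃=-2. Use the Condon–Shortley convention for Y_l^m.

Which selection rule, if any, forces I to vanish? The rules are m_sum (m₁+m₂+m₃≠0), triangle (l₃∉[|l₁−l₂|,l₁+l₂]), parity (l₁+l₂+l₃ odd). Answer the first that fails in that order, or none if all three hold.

parity

Σmᵢ = 0  ✓
l₃∈[|l₁−l₂|,l₁+l₂]=[7,9], have l₃=8  ✓
Σlᵢ = 17 ⇒ odd  ✗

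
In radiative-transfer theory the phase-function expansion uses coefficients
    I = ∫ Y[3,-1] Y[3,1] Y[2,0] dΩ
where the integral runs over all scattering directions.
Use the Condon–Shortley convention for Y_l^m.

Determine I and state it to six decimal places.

-0.126157

Rules hold: Σm=0, L=8 even, 0≤2≤6.
N = 7·7·5 = 245
Δ = 4!·2!·2!/9! = 1/3780
Racah Σ t=1..3: t=1:−1/24 t=2:+1/4 t=3:−1/24 = 1/6
⇒ 3j(3 3 2; 0 0 0)² = 4/105, sgn +1
Racah Σ t=2..4: t=2:+1/16 t=3:−1/6 t=4:+1/96 = -3/32
⇒ 3j(3 3 2; -1 1 0)² = 3/140, sgn -1
4πI² = N·(3j₀)²·(3jₘ)² = 1/5
I = -1·√(0.2/4π) = -0.12615663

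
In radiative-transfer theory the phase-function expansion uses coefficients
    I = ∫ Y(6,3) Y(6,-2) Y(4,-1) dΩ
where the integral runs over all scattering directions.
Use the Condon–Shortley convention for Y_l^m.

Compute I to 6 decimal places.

m-sum 0 ✓  L=16 even ✓  0≤4≤12 ✓
Π(2lᵢ+1) = 13×13×9 = 1521
triangle coeff Δ(6,6,4) = 1/15315300
Σ_t [2,6]: t=2:+1/829440 t=3:−1/25920 t=4:+1/9216 t=5:−1/25920 t=6:+1/829440 = 7/207360
(3j)²=28/2431 [(6 6 4; 0 0 0)], sign=+1
Σ_t [0,3]: t=0:+1/5806080 t=1:−1/120960 t=2:+1/34560 t=3:−1/103680 = 13/1161216
(3j)²=65/5236 [(6 6 4; 3 -2 -1)], sign=-1
⇒ 4πI² = 7605/34969
I = (-1)√(7605/34969/(4π)) = -0.13155370

-0.131554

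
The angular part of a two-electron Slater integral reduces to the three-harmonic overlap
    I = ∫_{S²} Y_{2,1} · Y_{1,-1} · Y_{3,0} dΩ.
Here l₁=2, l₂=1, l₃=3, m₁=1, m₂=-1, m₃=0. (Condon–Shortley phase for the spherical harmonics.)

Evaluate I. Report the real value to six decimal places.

Checks pass: Σm=0; 6 even; l₃=3∈[1,3].
(2·2+1)(2·1+1)(2·3+1) = 105
Δ: 0! 4! 2! / 7! → 1/105
sum: t=0:+1/4 = 1/4
3j²(2 1 3; 0 0 0) = Δ·Π!·Σ² = 3/35  (sign -1)
sum: t=0:+1/12 = 1/12
3j²(2 1 3; 1 -1 0) = Δ·Π!·Σ² = 1/35  (sign -1)
combine: 4πI² = 105·3/35·1/35 = 9/35
take √, sign +1: I = 0.14304817

0.143048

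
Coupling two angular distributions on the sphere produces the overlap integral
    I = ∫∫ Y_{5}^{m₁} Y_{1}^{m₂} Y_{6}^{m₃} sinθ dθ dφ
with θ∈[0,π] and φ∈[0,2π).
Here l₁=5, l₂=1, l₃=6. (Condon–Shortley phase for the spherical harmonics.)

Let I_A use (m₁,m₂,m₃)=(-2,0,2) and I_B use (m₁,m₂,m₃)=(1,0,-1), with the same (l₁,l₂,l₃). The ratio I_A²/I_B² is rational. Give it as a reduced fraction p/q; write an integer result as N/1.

32/35

l's match ⇒ only the (l;m) 3-j factors differ between A and B.
A: triangle coeff Δ(5,1,6) = 1/858; Σ_t [0,0]: t=0:+1/30240 = 1/30240; (3j)²=16/429 [(5 1 6; -2 0 2)], sign=+1
B: triangle coeff Δ(5,1,6) = 1/858; Σ_t [0,0]: t=0:+1/17280 = 1/17280; (3j)²=35/858 [(5 1 6; 1 0 -1)], sign=-1
I_A²/I_B² = (16/429)/(35/858) = 32/35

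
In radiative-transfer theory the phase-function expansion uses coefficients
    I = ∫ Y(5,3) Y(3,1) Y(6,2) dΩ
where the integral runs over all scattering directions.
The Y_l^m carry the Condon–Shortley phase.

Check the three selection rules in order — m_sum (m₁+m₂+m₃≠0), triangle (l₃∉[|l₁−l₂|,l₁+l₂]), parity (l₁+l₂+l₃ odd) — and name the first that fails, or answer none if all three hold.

Σmᵢ = 6  ✗
l₃∈[|l₁−l₂|,l₁+l₂]=[2,8], have l₃=6
Σlᵢ = 14 ⇒ even

m_sum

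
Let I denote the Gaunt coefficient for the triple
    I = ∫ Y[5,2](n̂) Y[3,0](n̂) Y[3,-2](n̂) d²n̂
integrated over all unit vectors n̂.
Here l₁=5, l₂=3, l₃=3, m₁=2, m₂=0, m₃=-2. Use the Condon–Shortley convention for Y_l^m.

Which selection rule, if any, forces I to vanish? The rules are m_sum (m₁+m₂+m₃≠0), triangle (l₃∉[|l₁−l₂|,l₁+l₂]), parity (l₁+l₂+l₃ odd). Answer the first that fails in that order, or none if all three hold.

parity

azimuthal sum: 2 + 0 − 2 = 0  ✓
2 ≤ 3 ≤ 8 (triangle on l)  ✓
L = 5 + 3 + 3 = 11 (odd)  ✗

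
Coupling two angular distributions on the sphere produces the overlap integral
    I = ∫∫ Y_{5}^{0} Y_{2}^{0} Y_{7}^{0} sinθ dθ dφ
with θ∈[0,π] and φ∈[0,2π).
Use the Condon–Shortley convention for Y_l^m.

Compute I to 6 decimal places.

0.237977

Rules hold: Σm=0, L=14 even, 3≤7≤7.
N = 11·5·15 = 825
Δ = 0!·10!·4!/15! = 1/15015
Racah Σ t=0..0: t=0:+1/57600 = 1/57600
⇒ 3j(5 2 7; 0 0 0)² = 21/715, sgn -1
(m-triple is (0,0,0) — same symbol as above.)
4πI² = N·(3j₀)²·(3jₘ)² = 1323/1859
I = +1·√(0.711673/4π) = 0.23797717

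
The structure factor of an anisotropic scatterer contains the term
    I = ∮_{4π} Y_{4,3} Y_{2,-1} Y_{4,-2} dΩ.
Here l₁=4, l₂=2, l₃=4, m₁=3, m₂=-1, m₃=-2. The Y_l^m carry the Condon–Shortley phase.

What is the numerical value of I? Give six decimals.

Rules hold: Σm=0, L=10 even, 2≤4≤6.
N = 9·5·9 = 405
Δ = 2!·6!·2!/11! = 1/13860
Racah Σ t=0..2: t=0:+1/192 t=1:−1/36 t=2:+1/192 = -5/288
⇒ 3j(4 2 4; 0 0 0)² = 20/693, sgn -1
Racah Σ t=0..1: t=0:+1/240 t=1:−1/1440 = 1/288
⇒ 3j(4 2 4; 3 -1 -2)² = 5/132, sgn +1
4πI² = N·(3j₀)²·(3jₘ)² = 375/847
I = -1·√(0.442739/4π) = -0.18770204

-0.187702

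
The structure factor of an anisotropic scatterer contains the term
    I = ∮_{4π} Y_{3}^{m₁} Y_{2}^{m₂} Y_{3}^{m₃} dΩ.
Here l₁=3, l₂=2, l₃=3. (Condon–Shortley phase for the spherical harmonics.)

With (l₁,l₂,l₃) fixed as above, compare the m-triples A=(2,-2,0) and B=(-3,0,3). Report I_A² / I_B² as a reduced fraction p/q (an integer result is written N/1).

4/5

Same 3,2,3: normalisation and zero-m 3j drop out of the ratio.
A: Δ: 2! 4! 2! / 9! → 1/3780; sum: t=0:+1/24 = 1/24; 3j²(3 2 3; 2 -2 0) = Δ·Π!·Σ² = 1/21  (sign -1)
B: Δ: 2! 4! 2! / 9! → 1/3780; sum: t=2:+1/96 = 1/96; 3j²(3 2 3; -3 0 3) = Δ·Π!·Σ² = 5/84  (sign +1)
I_A²/I_B² = (1/21)/(5/84) = 4/5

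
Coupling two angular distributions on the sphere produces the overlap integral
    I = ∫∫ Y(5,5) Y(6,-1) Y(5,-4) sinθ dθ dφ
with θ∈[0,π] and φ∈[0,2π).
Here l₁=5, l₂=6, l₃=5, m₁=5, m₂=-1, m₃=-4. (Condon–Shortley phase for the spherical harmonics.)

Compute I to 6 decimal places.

-0.094319

m-sum 0 ✓  L=16 even ✓  1≤5≤11 ✓
Π(2lᵢ+1) = 11×13×11 = 1573
triangle coeff Δ(5,6,5) = 1/28588560
Σ_t [1,5]: t=1:−1/345600 t=2:+1/13824 t=3:−1/5184 t=4:+1/13824 t=5:−1/345600 = -7/129600
(3j)²=80/7293 [(5 6 5; 0 0 0)], sign=+1
Σ_t [0,0]: t=0:+1/2073600 = 1/2073600
(3j)²=63/9724 [(5 6 5; 5 -1 -4)], sign=-1
⇒ 4πI² = 420/3757
I = (-1)√(420/3757/(4π)) = -0.09431898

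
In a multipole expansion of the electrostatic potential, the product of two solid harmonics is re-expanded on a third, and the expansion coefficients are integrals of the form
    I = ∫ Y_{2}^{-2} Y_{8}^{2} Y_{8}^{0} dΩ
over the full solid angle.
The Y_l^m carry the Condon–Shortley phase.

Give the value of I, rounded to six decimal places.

-0.192440

m-sum 0 ✓  L=18 even ✓  6≤8≤10 ✓
Π(2lᵢ+1) = 5×17×17 = 1445
triangle coeff Δ(2,8,8) = 1/348840
Σ_t [0,2]: t=0:+1/116121600 t=1:−1/25401600 t=2:+1/116121600 = -1/45158400
(3j)²=24/1615 [(2 8 8; 0 0 0)], sign=-1
Σ_t [2,2]: t=2:+1/116121600 = 1/116121600
(3j)²=7/323 [(2 8 8; -2 2 0)], sign=+1
⇒ 4πI² = 168/361
I = (-1)√(168/361/(4π)) = -0.19244034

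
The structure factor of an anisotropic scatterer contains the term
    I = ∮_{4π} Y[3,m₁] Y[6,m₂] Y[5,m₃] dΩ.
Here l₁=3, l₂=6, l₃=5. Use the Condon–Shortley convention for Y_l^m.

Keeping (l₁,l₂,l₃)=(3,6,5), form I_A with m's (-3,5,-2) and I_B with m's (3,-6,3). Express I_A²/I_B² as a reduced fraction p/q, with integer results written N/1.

2/1

l's match ⇒ only the (l;m) 3-j factors differ between A and B.
A: triangle coeff Δ(3,6,5) = 1/675675; Σ_t [4,4]: t=4:+1/241920 = 1/241920; (3j)²=2/91 [(3 6 5; -3 5 -2)], sign=-1
B: triangle coeff Δ(3,6,5) = 1/675675; Σ_t [0,0]: t=0:+1/1935360 = 1/1935360; (3j)²=1/91 [(3 6 5; 3 -6 3)], sign=+1
I_A²/I_B² = (2/91)/(1/91) = 2/1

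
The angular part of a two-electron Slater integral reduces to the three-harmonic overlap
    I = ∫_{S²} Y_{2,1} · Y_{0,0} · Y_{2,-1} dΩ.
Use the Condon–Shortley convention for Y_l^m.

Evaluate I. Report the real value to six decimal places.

Rules hold: Σm=0, L=4 even, 2≤2≤2.
N = 5·1·5 = 25
Δ = 0!·4!·0!/5! = 1/5
Racah Σ t=0..0: t=0:+1/4 = 1/4
⇒ 3j(2 0 2; 0 0 0)² = 1/5, sgn +1
Racah Σ t=0..0: t=0:+1/6 = 1/6
⇒ 3j(2 0 2; 1 0 -1)² = 1/5, sgn -1
4πI² = N·(3j₀)²·(3jₘ)² = 1/1
I = -1·√(1/4π) = -0.28209479

-0.282095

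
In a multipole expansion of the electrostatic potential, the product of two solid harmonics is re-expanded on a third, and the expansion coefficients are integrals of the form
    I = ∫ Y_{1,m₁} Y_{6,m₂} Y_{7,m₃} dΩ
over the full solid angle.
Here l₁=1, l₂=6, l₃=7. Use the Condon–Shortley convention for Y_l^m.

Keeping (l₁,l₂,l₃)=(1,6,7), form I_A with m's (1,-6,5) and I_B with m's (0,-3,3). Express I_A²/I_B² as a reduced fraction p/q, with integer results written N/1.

1/40

Shared (l₁,l₂,l₃)=(1,6,7): N and (l;000)² cancel in I_A²/I_B².
A: Δ = 0!·2!·12!/15! = 1/1365; Racah Σ t=0..0: t=0:+1/958003200 = 1/958003200; ⇒ 3j(1 6 7; 1 -6 5)² = 1/1365, sgn +1
B: Δ = 0!·2!·12!/15! = 1/1365; Racah Σ t=0..0: t=0:+1/2177280 = 1/2177280; ⇒ 3j(1 6 7; 0 -3 3)² = 8/273, sgn +1
I_A²/I_B² = (1/1365)/(8/273) = 1/40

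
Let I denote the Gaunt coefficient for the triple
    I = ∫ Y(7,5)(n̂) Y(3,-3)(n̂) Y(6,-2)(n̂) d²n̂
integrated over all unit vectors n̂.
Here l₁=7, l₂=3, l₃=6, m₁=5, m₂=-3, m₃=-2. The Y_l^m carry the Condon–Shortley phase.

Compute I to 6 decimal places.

Checks pass: Σm=0; 16 even; l₃=6∈[4,10].
(2·7+1)(2·3+1)(2·6+1) = 1365
Δ: 4! 10! 2! / 17! → 1/2042040
sum: t=1:−1/207360 t=2:+1/57600 t=3:−1/207360 = 1/129600
3j²(7 3 6; 0 0 0) = Δ·Π!·Σ² = 168/12155  (sign +1)
sum: t=0:+1/3870720 = 1/3870720
3j²(7 3 6; 5 -3 -2) = Δ·Π!·Σ² = 135/6188  (sign +1)
combine: 4πI² = 1365·168/12155·135/6188 = 17010/41327
take √, sign +1: I = 0.18097988

0.180980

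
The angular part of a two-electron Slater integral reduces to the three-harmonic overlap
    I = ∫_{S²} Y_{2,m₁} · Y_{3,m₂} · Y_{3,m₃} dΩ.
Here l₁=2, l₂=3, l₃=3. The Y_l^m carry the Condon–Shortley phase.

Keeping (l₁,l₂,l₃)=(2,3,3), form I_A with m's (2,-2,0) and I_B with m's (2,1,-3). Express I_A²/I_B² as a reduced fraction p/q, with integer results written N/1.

l's match ⇒ only the (l;m) 3-j factors differ between A and B.
A: triangle coeff Δ(2,3,3) = 1/3780; Σ_t [0,0]: t=0:+1/24 = 1/24; (3j)²=1/21 [(2 3 3; 2 -2 0)], sign=-1
B: triangle coeff Δ(2,3,3) = 1/3780; Σ_t [0,0]: t=0:+1/96 = 1/96; (3j)²=1/42 [(2 3 3; 2 1 -3)], sign=+1
I_A²/I_B² = (1/21)/(1/42) = 2/1

2/1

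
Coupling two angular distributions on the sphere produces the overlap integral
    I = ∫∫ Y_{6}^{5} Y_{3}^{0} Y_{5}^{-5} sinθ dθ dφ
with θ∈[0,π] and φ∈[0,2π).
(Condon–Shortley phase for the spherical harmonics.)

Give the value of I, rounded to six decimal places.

Rules hold: Σm=0, L=14 even, 3≤5≤9.
N = 13·7·11 = 1001
Δ = 4!·8!·2!/15! = 1/675675
Racah Σ t=1..3: t=1:−1/8640 t=2:+1/2304 t=3:−1/8640 = 7/34560
⇒ 3j(6 3 5; 0 0 0)² = 7/429, sgn -1
Racah Σ t=1..1: t=1:−1/483840 = -1/483840
⇒ 3j(6 3 5; 5 0 -5)² = 3/91, sgn -1
4πI² = N·(3j₀)²·(3jₘ)² = 7/13
I = +1·√(0.538462/4π) = 0.20700098

0.207001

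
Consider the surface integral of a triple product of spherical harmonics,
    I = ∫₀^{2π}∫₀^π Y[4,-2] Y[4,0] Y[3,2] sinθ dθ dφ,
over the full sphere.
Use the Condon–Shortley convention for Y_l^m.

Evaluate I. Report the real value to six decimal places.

0.000000

l₁+l₂+l₃=11 is odd: 3j(l;000)=0 ⇒ I=0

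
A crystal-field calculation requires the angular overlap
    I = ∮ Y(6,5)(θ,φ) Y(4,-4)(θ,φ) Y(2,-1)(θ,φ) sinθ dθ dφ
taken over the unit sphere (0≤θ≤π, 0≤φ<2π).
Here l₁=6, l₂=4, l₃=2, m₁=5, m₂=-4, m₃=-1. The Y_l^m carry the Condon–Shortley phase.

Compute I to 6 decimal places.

Checks pass: Σm=0; 12 even; l₃=2∈[2,10].
(2·6+1)(2·4+1)(2·2+1) = 585
Δ: 8! 4! 0! / 13! → 1/6435
sum: t=4:+1/2304 = 1/2304
3j²(6 4 2; 0 0 0) = Δ·Π!·Σ² = 5/143  (sign +1)
sum: t=0:+1/241920 = 1/241920
3j²(6 4 2; 5 -4 -1) = Δ·Π!·Σ² = 1/39  (sign -1)
combine: 4πI² = 585·5/143·1/39 = 75/143
take √, sign -1: I = -0.20429497

-0.204295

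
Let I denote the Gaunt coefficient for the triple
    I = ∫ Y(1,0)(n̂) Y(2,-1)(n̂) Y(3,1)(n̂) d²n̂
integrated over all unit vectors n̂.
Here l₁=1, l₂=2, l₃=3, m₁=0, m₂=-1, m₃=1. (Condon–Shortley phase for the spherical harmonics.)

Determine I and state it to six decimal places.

-0.233597

Checks pass: Σm=0; 6 even; l₃=3∈[1,3].
(2·1+1)(2·2+1)(2·3+1) = 105
Δ: 0! 2! 4! / 7! → 1/105
sum: t=0:+1/4 = 1/4
3j²(1 2 3; 0 0 0) = Δ·Π!·Σ² = 3/35  (sign -1)
sum: t=0:+1/6 = 1/6
3j²(1 2 3; 0 -1 1) = Δ·Π!·Σ² = 8/105  (sign +1)
combine: 4πI² = 105·3/35·8/105 = 24/35
take √, sign -1: I = -0.23359668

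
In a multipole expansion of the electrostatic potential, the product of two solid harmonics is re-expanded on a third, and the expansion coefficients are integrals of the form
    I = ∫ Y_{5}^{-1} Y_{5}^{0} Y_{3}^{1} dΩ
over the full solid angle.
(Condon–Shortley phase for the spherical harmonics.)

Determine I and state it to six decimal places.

0.000000

L=13 odd ⇒ parity kills the (l;000) factor ⇒ I = 0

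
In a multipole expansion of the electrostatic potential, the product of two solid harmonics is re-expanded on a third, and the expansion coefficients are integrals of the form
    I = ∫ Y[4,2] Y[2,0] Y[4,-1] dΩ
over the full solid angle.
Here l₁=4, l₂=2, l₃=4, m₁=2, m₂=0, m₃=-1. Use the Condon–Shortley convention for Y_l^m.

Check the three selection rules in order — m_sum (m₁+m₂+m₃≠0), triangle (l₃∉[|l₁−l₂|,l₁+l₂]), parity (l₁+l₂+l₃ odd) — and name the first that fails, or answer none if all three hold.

Σmᵢ = 1  ✗
l₃∈[|l₁−l₂|,l₁+l₂]=[2,6], have l₃=4
Σlᵢ = 10 ⇒ even

m_sum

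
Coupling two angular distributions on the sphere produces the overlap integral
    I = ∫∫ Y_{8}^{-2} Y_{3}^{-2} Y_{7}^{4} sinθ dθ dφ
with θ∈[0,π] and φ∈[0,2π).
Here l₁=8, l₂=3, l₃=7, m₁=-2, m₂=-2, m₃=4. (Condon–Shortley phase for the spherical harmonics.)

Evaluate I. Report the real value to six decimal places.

-0.160034

m-sum 0 ✓  L=18 even ✓  5≤7≤11 ✓
Π(2lᵢ+1) = 17×7×15 = 1785
triangle coeff Δ(8,3,7) = 1/5290740
Σ_t [1,3]: t=1:−1/7257600 t=2:+1/2073600 t=3:−1/7257600 = 1/4838400
(3j)²=252/20995 [(8 3 7; 0 0 0)], sign=-1
Σ_t [0,1]: t=0:+1/174182400 t=1:−1/26127360 = -17/522547200
(3j)²=935/62244 [(8 3 7; -2 -2 4)], sign=+1
⇒ 4πI² = 19635/61009
I = (-1)√(19635/61009/(4π)) = -0.16003448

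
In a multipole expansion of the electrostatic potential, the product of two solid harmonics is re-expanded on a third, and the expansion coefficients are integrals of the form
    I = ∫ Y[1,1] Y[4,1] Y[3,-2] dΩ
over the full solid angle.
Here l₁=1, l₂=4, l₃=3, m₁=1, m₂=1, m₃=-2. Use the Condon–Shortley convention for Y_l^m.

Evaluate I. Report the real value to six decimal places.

-0.106622

m-sum 0 ✓  L=8 even ✓  3≤3≤5 ✓
Π(2lᵢ+1) = 3×9×7 = 189
triangle coeff Δ(1,4,3) = 1/252
Σ_t [1,1]: t=1:−1/36 = -1/36
(3j)²=4/63 [(1 4 3; 0 0 0)], sign=+1
Σ_t [0,0]: t=0:+1/240 = 1/240
(3j)²=1/84 [(1 4 3; 1 1 -2)], sign=-1
⇒ 4πI² = 1/7
I = (-1)√(1/7/(4π)) = -0.10662181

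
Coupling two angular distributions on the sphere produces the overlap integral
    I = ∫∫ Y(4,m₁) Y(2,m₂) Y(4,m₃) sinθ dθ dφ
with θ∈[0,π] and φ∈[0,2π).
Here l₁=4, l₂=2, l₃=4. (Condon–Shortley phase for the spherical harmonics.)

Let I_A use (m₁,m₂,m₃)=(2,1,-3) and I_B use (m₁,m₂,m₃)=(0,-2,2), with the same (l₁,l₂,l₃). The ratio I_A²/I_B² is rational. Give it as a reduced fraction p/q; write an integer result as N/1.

l's match ⇒ only the (l;m) 3-j factors differ between A and B.
A: triangle coeff Δ(4,2,4) = 1/13860; Σ_t [1,2]: t=1:−1/240 t=2:+1/1440 = -1/288; (3j)²=5/132 [(4 2 4; 2 1 -3)], sign=+1
B: triangle coeff Δ(4,2,4) = 1/13860; Σ_t [0,0]: t=0:+1/192 = 1/192; (3j)²=3/77 [(4 2 4; 0 -2 2)], sign=+1
I_A²/I_B² = (5/132)/(3/77) = 35/36

35/36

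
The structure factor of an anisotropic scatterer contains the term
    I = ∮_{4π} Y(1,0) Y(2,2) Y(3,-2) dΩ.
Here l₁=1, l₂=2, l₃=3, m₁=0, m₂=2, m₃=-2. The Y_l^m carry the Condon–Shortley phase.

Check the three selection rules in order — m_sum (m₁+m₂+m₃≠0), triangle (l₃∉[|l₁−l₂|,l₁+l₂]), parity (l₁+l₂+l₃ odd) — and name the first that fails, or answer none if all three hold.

none

Σmᵢ = 0  ✓
l₃∈[|l₁−l₂|,l₁+l₂]=[1,3], have l₃=3  ✓
Σlᵢ = 6 ⇒ even  ✓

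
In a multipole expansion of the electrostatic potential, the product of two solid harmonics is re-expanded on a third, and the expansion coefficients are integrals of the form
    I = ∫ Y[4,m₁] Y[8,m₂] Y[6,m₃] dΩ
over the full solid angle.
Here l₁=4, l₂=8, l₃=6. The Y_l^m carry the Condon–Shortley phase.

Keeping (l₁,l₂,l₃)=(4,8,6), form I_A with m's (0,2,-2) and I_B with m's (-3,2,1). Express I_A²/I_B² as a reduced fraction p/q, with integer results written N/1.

50/343

l's match ⇒ only the (l;m) 3-j factors differ between A and B.
A: triangle coeff Δ(4,8,6) = 1/23279256; Σ_t [2,4]: t=2:+1/7741440 t=3:−1/1088640 t=4:+1/1658880 = -13/69672960; (3j)²=325/149226 [(4 8 6; 0 2 -2)], sign=-1
B: triangle coeff Δ(4,8,6) = 1/23279256; Σ_t [5,6]: t=5:−1/3456000 t=6:+1/12441600 = -13/62208000; (3j)²=637/42636 [(4 8 6; -3 2 1)], sign=+1
I_A²/I_B² = (325/149226)/(637/42636) = 50/343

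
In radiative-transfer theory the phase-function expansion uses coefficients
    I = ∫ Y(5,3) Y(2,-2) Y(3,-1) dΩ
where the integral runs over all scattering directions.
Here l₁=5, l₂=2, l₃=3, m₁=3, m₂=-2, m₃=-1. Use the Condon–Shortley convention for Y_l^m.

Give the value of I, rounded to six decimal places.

-0.200476

Rules hold: Σm=0, L=10 even, 3≤3≤7.
N = 11·5·7 = 385
Δ = 4!·6!·0!/11! = 1/2310
Racah Σ t=2..2: t=2:+1/144 = 1/144
⇒ 3j(5 2 3; 0 0 0)² = 10/231, sgn -1
Racah Σ t=0..0: t=0:+1/1152 = 1/1152
⇒ 3j(5 2 3; 3 -2 -1)² = 1/33, sgn +1
4πI² = N·(3j₀)²·(3jₘ)² = 50/99
I = -1·√(0.505051/4π) = -0.20047604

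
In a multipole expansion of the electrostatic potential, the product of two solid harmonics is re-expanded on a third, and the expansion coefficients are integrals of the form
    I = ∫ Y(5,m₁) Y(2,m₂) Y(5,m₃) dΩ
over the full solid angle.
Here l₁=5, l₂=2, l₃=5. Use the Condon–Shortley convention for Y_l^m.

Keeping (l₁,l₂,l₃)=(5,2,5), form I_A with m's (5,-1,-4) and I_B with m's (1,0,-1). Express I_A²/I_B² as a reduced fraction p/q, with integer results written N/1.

5/3

Shared (l₁,l₂,l₃)=(5,2,5): N and (l;000)² cancel in I_A²/I_B².
A: Δ = 2!·8!·2!/13! = 1/38610; Racah Σ t=0..0: t=0:+1/80640 = 1/80640; ⇒ 3j(5 2 5; 5 -1 -4)² = 9/286, sgn -1
B: Δ = 2!·8!·2!/13! = 1/38610; Racah Σ t=0..2: t=0:+1/2304 t=1:−1/720 t=2:+1/5760 = -1/1280; ⇒ 3j(5 2 5; 1 0 -1)² = 27/1430, sgn -1
I_A²/I_B² = (9/286)/(27/1430) = 5/3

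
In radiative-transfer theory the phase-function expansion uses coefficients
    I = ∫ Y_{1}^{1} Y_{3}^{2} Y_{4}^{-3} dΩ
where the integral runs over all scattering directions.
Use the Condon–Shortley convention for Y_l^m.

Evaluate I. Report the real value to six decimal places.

Checks pass: Σm=0; 8 even; l₃=4∈[2,4].
(2·1+1)(2·3+1)(2·4+1) = 189
Δ: 0! 2! 6! / 9! → 1/252
sum: t=0:+1/36 = 1/36
3j²(1 3 4; 0 0 0) = Δ·Π!·Σ² = 4/63  (sign +1)
sum: t=0:+1/240 = 1/240
3j²(1 3 4; 1 2 -3) = Δ·Π!·Σ² = 1/12  (sign -1)
combine: 4πI² = 189·4/63·1/12 = 1/1
take √, sign -1: I = -0.28209479

-0.282095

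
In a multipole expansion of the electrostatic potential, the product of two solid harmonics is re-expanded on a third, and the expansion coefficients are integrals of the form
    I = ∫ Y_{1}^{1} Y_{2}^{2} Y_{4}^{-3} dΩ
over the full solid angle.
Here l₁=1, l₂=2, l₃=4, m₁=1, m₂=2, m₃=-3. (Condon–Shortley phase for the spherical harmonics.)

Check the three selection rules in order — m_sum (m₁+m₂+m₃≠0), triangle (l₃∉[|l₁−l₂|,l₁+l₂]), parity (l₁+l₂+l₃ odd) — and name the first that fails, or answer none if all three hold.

triangle

Σmᵢ = 0  ✓
l₃∈[|l₁−l₂|,l₁+l₂]=[1,3], have l₃=4  ✗
Σlᵢ = 7 ⇒ odd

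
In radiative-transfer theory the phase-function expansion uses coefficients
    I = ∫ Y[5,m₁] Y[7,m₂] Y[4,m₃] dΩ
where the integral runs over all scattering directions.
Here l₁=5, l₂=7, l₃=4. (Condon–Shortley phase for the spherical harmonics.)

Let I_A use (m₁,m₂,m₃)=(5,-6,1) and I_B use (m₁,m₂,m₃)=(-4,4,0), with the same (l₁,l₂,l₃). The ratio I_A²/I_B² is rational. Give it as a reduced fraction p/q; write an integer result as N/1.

117/64

Shared (l₁,l₂,l₃)=(5,7,4): N and (l;000)² cancel in I_A²/I_B².
A: Δ = 8!·2!·6!/17! = 1/6126120; Racah Σ t=0..0: t=0:+1/9676800 = 1/9676800; ⇒ 3j(5 7 4; 5 -6 1)² = 27/952, sgn -1
B: Δ = 8!·2!·6!/17! = 1/6126120; Racah Σ t=7..8: t=7:−1/483840 t=8:+1/1451520 = -1/725760; ⇒ 3j(5 7 4; -4 4 0)² = 24/1547, sgn -1
I_A²/I_B² = (27/952)/(24/1547) = 117/64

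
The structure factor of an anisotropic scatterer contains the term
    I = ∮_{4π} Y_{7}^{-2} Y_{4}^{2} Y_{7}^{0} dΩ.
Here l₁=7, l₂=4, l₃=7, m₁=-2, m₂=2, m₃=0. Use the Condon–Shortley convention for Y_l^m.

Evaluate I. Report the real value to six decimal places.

-0.112312

m-sum 0 ✓  L=18 even ✓  3≤7≤11 ✓
Π(2lᵢ+1) = 15×9×15 = 2025
triangle coeff Δ(7,4,7) = 1/58198140
Σ_t [0,4]: t=0:+1/17418240 t=1:−1/622080 t=2:+1/230400 t=3:−1/622080 t=4:+1/17418240 = 1/806400
(3j)²=2268/230945 [(7 4 7; 0 0 0)], sign=-1
Σ_t [2,4]: t=2:+1/2903040 t=3:−1/622080 t=4:+1/1382400 = -47/87091200
(3j)²=2209/277134 [(7 4 7; -2 2 0)], sign=+1
⇒ 4πI² = 338175810/2133423721
I = (-1)√(338175810/2133423721/(4π)) = -0.11231242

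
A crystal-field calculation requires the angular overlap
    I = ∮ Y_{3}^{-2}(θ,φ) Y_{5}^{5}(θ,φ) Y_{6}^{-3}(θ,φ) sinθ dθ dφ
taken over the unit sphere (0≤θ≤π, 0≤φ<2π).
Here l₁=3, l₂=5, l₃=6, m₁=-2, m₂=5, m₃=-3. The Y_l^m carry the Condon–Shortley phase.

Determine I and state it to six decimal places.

0.088266

Checks pass: Σm=0; 14 even; l₃=6∈[2,8].
(2·3+1)(2·5+1)(2·6+1) = 1001
Δ: 2! 4! 8! / 15! → 1/675675
sum: t=0:+1/8640 t=1:−1/2304 t=2:+1/8640 = -7/34560
3j²(3 5 6; 0 0 0) = Δ·Π!·Σ² = 7/429  (sign -1)
sum: t=2:+1/483840 = 1/483840
3j²(3 5 6; -2 5 -3) = Δ·Π!·Σ² = 6/1001  (sign -1)
combine: 4πI² = 1001·7/429·6/1001 = 14/143
take √, sign +1: I = 0.08826552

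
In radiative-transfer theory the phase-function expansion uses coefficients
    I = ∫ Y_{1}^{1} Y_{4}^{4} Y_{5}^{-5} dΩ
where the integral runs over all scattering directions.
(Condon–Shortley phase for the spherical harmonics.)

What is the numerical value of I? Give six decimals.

Rules hold: Σm=0, L=10 even, 3≤5≤5.
N = 3·9·11 = 297
Δ = 0!·2!·8!/11! = 1/495
Racah Σ t=0..0: t=0:+1/576 = 1/576
⇒ 3j(1 4 5; 0 0 0)² = 5/99, sgn -1
Racah Σ t=0..0: t=0:+1/80640 = 1/80640
⇒ 3j(1 4 5; 1 4 -5)² = 1/11, sgn +1
4πI² = N·(3j₀)²·(3jₘ)² = 15/11
I = -1·√(1.36364/4π) = -0.32941575

-0.329416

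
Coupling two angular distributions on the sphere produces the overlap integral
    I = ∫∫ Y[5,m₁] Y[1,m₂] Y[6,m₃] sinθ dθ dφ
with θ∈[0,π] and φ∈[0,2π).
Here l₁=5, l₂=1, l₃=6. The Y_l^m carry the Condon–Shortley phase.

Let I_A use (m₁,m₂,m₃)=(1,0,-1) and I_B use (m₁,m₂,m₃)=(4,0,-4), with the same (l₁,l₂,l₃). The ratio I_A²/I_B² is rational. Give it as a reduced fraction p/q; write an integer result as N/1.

7/4

l's match ⇒ only the (l;m) 3-j factors differ between A and B.
A: triangle coeff Δ(5,1,6) = 1/858; Σ_t [0,0]: t=0:+1/17280 = 1/17280; (3j)²=35/858 [(5 1 6; 1 0 -1)], sign=-1
B: triangle coeff Δ(5,1,6) = 1/858; Σ_t [0,0]: t=0:+1/362880 = 1/362880; (3j)²=10/429 [(5 1 6; 4 0 -4)], sign=+1
I_A²/I_B² = (35/858)/(10/429) = 7/4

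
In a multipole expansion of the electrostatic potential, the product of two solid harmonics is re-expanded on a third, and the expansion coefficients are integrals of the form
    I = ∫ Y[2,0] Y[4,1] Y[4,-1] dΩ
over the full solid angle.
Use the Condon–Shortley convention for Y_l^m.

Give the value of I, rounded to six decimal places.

Checks pass: Σm=0; 10 even; l₃=4∈[2,6].
(2·2+1)(2·4+1)(2·4+1) = 405
Δ: 2! 2! 6! / 11! → 1/13860
sum: t=0:+1/192 t=1:−1/36 t=2:+1/192 = -5/288
3j²(2 4 4; 0 0 0) = Δ·Π!·Σ² = 20/693  (sign -1)
sum: t=0:+1/480 t=1:−1/48 t=2:+1/144 = -17/1440
3j²(2 4 4; 0 1 -1) = Δ·Π!·Σ² = 289/13860  (sign +1)
combine: 4πI² = 405·20/693·289/13860 = 1445/5929
take √, sign -1: I = -0.13926381

-0.139264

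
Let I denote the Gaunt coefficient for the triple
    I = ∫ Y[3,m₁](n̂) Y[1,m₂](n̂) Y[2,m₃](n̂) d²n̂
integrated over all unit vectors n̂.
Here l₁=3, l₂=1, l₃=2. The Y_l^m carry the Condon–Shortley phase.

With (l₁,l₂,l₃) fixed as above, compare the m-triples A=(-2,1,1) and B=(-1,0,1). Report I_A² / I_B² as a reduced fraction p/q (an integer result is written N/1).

5/4

l's match ⇒ only the (l;m) 3-j factors differ between A and B.
A: triangle coeff Δ(3,1,2) = 1/105; Σ_t [2,2]: t=2:+1/12 = 1/12; (3j)²=2/21 [(3 1 2; -2 1 1)], sign=-1
B: triangle coeff Δ(3,1,2) = 1/105; Σ_t [1,1]: t=1:−1/6 = -1/6; (3j)²=8/105 [(3 1 2; -1 0 1)], sign=+1
I_A²/I_B² = (2/21)/(8/105) = 5/4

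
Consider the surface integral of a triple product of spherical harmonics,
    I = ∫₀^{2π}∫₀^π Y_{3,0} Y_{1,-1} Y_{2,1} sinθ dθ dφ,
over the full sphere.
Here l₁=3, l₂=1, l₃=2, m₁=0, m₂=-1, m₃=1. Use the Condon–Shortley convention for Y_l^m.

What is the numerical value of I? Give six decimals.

Rules hold: Σm=0, L=6 even, 2≤2≤4.
N = 7·3·5 = 105
Δ = 2!·4!·0!/7! = 1/105
Racah Σ t=1..1: t=1:−1/4 = -1/4
⇒ 3j(3 1 2; 0 0 0)² = 3/35, sgn -1
Racah Σ t=0..0: t=0:+1/12 = 1/12
⇒ 3j(3 1 2; 0 -1 1)² = 1/35, sgn -1
4πI² = N·(3j₀)²·(3jₘ)² = 9/35
I = +1·√(0.257143/4π) = 0.14304817

0.143048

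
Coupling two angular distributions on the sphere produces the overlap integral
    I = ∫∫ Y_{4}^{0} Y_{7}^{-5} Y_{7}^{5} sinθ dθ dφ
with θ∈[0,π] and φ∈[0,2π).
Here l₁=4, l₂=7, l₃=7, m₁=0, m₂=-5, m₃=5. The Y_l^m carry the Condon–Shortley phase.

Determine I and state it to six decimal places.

m-sum 0 ✓  L=18 even ✓  3≤7≤11 ✓
Π(2lᵢ+1) = 9×15×15 = 2025
triangle coeff Δ(4,7,7) = 1/58198140
Σ_t [0,4]: t=0:+1/17418240 t=1:−1/622080 t=2:+1/230400 t=3:−1/622080 t=4:+1/17418240 = 1/806400
(3j)²=2268/230945 [(4 7 7; 0 0 0)], sign=-1
Σ_t [0,2]: t=0:+1/46448640 t=1:−1/13063680 t=2:+1/58060800 = -79/2090188800
(3j)²=68651/5290740 [(4 7 7; 0 -5 5)], sign=-1
⇒ 4πI² = 4549689/17631601
I = (+1)√(4549689/17631601/(4π)) = 0.14329797

0.143298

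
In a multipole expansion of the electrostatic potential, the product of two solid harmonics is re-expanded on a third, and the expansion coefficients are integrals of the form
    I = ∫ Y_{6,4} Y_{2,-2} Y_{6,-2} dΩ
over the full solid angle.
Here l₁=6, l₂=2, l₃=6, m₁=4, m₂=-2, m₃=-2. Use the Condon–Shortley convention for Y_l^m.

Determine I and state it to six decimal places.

-0.153870

Checks pass: Σm=0; 14 even; l₃=6∈[4,8].
(2·6+1)(2·2+1)(2·6+1) = 845
Δ: 2! 10! 2! / 15! → 1/90090
sum: t=0:+1/69120 t=1:−1/14400 t=2:+1/69120 = -7/172800
3j²(6 2 6; 0 0 0) = Δ·Π!·Σ² = 14/715  (sign -1)
sum: t=0:+1/322560 = 1/322560
3j²(6 2 6; 4 -2 -2) = Δ·Π!·Σ² = 18/1001  (sign +1)
combine: 4πI² = 845·14/715·18/1001 = 36/121
take √, sign -1: I = -0.15386989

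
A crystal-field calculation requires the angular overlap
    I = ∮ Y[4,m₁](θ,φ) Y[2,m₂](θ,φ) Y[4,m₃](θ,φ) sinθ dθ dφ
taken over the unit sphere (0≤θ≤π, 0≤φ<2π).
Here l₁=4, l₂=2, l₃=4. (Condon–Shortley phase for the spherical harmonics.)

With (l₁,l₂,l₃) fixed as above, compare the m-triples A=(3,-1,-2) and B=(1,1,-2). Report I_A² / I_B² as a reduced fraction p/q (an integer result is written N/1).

Shared (l₁,l₂,l₃)=(4,2,4): N and (l;000)² cancel in I_A²/I_B².
A: Δ = 2!·6!·2!/11! = 1/13860; Racah Σ t=0..1: t=0:+1/240 t=1:−1/1440 = 1/288; ⇒ 3j(4 2 4; 3 -1 -2)² = 5/132, sgn +1
B: Δ = 2!·6!·2!/11! = 1/13860; Racah Σ t=1..2: t=1:−1/96 t=2:+1/240 = -1/160; ⇒ 3j(4 2 4; 1 1 -2)² = 27/1540, sgn -1
I_A²/I_B² = (5/132)/(27/1540) = 175/81

175/81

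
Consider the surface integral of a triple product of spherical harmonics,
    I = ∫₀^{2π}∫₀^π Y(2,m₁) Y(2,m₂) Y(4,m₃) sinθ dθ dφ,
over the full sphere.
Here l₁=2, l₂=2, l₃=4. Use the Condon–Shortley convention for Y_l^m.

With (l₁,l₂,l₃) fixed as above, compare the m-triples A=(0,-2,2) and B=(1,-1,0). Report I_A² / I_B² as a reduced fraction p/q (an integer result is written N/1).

Shared (l₁,l₂,l₃)=(2,2,4): N and (l;000)² cancel in I_A²/I_B².
A: Δ = 0!·4!·4!/9! = 1/630; Racah Σ t=0..0: t=0:+1/96 = 1/96; ⇒ 3j(2 2 4; 0 -2 2)² = 1/42, sgn +1
B: Δ = 0!·4!·4!/9! = 1/630; Racah Σ t=0..0: t=0:+1/36 = 1/36; ⇒ 3j(2 2 4; 1 -1 0)² = 8/315, sgn +1
I_A²/I_B² = (1/42)/(8/315) = 15/16

15/16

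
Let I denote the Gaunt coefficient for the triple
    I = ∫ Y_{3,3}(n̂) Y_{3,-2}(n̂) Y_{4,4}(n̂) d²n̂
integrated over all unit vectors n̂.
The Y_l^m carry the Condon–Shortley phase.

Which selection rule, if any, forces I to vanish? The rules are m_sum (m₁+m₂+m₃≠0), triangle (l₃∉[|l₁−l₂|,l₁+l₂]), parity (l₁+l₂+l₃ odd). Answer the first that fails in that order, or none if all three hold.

azimuthal sum: 3 − 2 + 4 = 5  ✗
0 ≤ 4 ≤ 6 (triangle on l)
L = 3 + 3 + 4 = 10 (even)

m_sum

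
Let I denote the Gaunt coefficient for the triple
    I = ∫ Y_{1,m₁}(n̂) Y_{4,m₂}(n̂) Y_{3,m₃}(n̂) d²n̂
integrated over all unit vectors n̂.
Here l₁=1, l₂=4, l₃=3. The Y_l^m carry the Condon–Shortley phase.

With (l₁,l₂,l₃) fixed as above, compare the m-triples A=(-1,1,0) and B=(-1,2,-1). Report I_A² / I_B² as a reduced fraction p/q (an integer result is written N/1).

Same 1,4,3: normalisation and zero-m 3j drop out of the ratio.
A: Δ: 2! 0! 6! / 9! → 1/252; sum: t=2:+1/72 = 1/72; 3j²(1 4 3; -1 1 0) = Δ·Π!·Σ² = 5/126  (sign -1)
B: Δ: 2! 0! 6! / 9! → 1/252; sum: t=2:+1/96 = 1/96; 3j²(1 4 3; -1 2 -1) = Δ·Π!·Σ² = 5/84  (sign +1)
I_A²/I_B² = (5/126)/(5/84) = 2/3

2/3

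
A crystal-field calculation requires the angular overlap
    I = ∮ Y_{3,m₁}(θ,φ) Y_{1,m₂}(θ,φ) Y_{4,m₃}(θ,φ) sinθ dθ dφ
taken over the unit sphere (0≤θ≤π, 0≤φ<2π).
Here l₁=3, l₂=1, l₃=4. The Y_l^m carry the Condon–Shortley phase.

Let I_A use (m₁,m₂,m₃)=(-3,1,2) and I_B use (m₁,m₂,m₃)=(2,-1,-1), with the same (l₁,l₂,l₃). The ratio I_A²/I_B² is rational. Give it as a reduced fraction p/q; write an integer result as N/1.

l's match ⇒ only the (l;m) 3-j factors differ between A and B.
A: triangle coeff Δ(3,1,4) = 1/252; Σ_t [0,0]: t=0:+1/1440 = 1/1440; (3j)²=1/252 [(3 1 4; -3 1 2)], sign=+1
B: triangle coeff Δ(3,1,4) = 1/252; Σ_t [0,0]: t=0:+1/240 = 1/240; (3j)²=1/84 [(3 1 4; 2 -1 -1)], sign=-1
I_A²/I_B² = (1/252)/(1/84) = 1/3

1/3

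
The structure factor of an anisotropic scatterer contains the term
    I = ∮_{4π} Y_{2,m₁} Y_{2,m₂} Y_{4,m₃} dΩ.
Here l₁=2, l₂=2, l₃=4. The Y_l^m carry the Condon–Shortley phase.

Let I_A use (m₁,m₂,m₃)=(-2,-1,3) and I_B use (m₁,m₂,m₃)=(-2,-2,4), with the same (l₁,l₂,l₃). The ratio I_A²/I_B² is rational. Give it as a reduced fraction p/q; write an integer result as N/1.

1/2

l's match ⇒ only the (l;m) 3-j factors differ between A and B.
A: triangle coeff Δ(2,2,4) = 1/630; Σ_t [0,0]: t=0:+1/144 = 1/144; (3j)²=1/18 [(2 2 4; -2 -1 3)], sign=-1
B: triangle coeff Δ(2,2,4) = 1/630; Σ_t [0,0]: t=0:+1/576 = 1/576; (3j)²=1/9 [(2 2 4; -2 -2 4)], sign=+1
I_A²/I_B² = (1/18)/(1/9) = 1/2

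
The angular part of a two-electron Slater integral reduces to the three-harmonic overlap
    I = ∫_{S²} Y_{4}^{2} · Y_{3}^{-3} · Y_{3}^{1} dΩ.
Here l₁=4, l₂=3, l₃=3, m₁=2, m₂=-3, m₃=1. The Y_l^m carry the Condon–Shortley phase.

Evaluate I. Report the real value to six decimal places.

-0.188451

Rules hold: Σm=0, L=10 even, 1≤3≤7.
N = 9·7·7 = 441
Δ = 4!·4!·2!/11! = 1/34650
Racah Σ t=1..3: t=1:−1/72 t=2:+1/16 t=3:−1/72 = 5/144
⇒ 3j(4 3 3; 0 0 0)² = 2/77, sgn -1
Racah Σ t=0..0: t=0:+1/192 = 1/192
⇒ 3j(4 3 3; 2 -3 1)² = 3/77, sgn +1
4πI² = N·(3j₀)²·(3jₘ)² = 54/121
I = -1·√(0.446281/4π) = -0.18845135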